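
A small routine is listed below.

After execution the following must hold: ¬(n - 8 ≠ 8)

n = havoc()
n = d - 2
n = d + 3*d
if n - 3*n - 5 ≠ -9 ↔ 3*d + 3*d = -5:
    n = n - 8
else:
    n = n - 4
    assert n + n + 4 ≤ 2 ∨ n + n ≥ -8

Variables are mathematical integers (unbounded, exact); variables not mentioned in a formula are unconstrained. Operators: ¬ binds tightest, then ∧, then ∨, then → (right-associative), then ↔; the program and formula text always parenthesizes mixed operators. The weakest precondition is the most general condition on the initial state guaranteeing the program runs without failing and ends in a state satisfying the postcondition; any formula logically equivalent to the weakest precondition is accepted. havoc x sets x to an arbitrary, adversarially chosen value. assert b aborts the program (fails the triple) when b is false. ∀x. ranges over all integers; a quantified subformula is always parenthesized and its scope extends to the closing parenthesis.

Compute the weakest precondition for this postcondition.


Working backward. After the program, the postcondition ¬(n - 8 ≠ 8) must hold; in canonical form it is ¬(n ≠ 16).
Then branch requires ¬(n ≠ 24); else branch requires (2*n ≤ 6 ∨ 2*n ≥ 0) ∧ (¬(n ≠ 20)).
Before the if: ((2*n ≠ 4 ↔ 6*d = -5) → (¬(n ≠ 24))) ∧ ((¬(2*n ≠ 4 ↔ 6*d = -5)) → ((2*n ≤ 6 ∨ 2*n ≥ 0) ∧ (¬(n ≠ 20))))
Before n := d + 3*d: ((8*d ≠ 4 ↔ 6*d = -5) → (¬(4*d ≠ 24))) ∧ ((¬(8*d ≠ 4 ↔ 6*d = -5)) → ((8*d ≤ 6 ∨ 8*d ≥ 0) ∧ (¬(4*d ≠ 20))))
Before n := d - 2: ((8*d ≠ 4 ↔ 6*d = -5) → (¬(4*d ≠ 24))) ∧ ((¬(8*d ≠ 4 ↔ 6*d = -5)) → ((8*d ≤ 6 ∨ 8*d ≥ 0) ∧ (¬(4*d ≠ 20))))
Before havoc n: ((8*d ≠ 4 ↔ 6*d = -5) → (¬(4*d ≠ 24))) ∧ ((¬(8*d ≠ 4 ↔ 6*d = -5)) → ((8*d ≤ 6 ∨ 8*d ≥ 0) ∧ (¬(4*d ≠ 20))))
Answer: WP = ((8*d ≠ 4 ↔ 6*d = -5) → (¬(4*d ≠ 24))) ∧ ((¬(8*d ≠ 4 ↔ 6*d = -5)) → ((8*d ≤ 6 ∨ 8*d ≥ 0) ∧ (¬(4*d ≠ 20))))


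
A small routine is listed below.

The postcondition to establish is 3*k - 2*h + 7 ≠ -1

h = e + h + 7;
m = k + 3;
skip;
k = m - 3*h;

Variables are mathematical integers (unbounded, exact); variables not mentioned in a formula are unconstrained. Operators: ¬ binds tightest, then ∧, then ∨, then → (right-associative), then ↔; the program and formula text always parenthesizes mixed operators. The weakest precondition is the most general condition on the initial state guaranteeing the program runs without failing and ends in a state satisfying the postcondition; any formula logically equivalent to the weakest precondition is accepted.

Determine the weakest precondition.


Working backward. After the program, the postcondition 3*k - 2*h + 7 ≠ -1 must hold; in canonical form it is 3*k ≠ 2*h - 8.
Before k := m - 3*h: 3*m ≠ 11*h - 8
Before skip: 3*m ≠ 11*h - 8
Before m := k + 3: 3*k ≠ 11*h - 17
Before h := e + h + 7: 3*k ≠ 11*e + 11*h + 60
Answer: WP = 3*k ≠ 11*e + 11*h + 60


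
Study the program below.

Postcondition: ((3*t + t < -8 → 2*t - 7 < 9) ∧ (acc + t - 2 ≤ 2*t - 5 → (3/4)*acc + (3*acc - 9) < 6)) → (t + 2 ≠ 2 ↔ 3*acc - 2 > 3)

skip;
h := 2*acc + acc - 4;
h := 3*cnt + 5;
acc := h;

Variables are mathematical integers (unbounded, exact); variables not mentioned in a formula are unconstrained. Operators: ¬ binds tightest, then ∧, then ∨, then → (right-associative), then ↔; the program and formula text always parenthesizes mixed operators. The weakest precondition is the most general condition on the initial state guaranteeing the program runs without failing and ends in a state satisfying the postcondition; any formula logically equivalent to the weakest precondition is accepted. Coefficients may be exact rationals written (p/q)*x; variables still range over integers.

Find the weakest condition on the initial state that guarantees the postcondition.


Working backward. After the program, the postcondition ((3*t + t < -8 → 2*t - 7 < 9) ∧ (acc + t - 2 ≤ 2*t - 5 → (3/4)*acc + (3*acc - 9) < 6)) → (t + 2 ≠ 2 ↔ 3*acc - 2 > 3) must hold; in canonical form it is ((4*t < -8 → 2*t < 16) ∧ (acc ≤ t - 3 → (15/4)*acc < 15)) → (t ≠ 0 ↔ 3*acc > 5).
Before acc := h: ((4*t < -8 → 2*t < 16) ∧ (h ≤ t - 3 → (15/4)*h < 15)) → (t ≠ 0 ↔ 3*h > 5)
Before h := 3*cnt + 5: ((4*t < -8 → 2*t < 16) ∧ (3*cnt ≤ t - 8 → (45/4)*cnt < -15/4)) → (t ≠ 0 ↔ 9*cnt > -10)
Before h := 2*acc + acc - 4: ((4*t < -8 → 2*t < 16) ∧ (3*cnt ≤ t - 8 → (45/4)*cnt < -15/4)) → (t ≠ 0 ↔ 9*cnt > -10)
Before skip: ((4*t < -8 → 2*t < 16) ∧ (3*cnt ≤ t - 8 → (45/4)*cnt < -15/4)) → (t ≠ 0 ↔ 9*cnt > -10)
Answer: WP = ((4*t < -8 → 2*t < 16) ∧ (3*cnt ≤ t - 8 → (45/4)*cnt < -15/4)) → (t ≠ 0 ↔ 9*cnt > -10)


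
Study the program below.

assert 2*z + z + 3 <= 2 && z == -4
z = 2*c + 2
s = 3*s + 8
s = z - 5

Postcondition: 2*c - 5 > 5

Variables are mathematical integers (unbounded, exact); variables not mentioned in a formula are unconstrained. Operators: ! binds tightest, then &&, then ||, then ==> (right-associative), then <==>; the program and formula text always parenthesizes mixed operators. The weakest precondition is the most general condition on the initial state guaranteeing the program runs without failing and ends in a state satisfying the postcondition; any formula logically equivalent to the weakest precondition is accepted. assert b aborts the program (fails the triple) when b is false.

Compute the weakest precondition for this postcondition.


Working backward. After the program, the postcondition 2*c - 5 > 5 must hold; in canonical form it is 2*c > 10.
Before s := z - 5: 2*c > 10
Before s := 3*s + 8: 2*c > 10
Before z := 2*c + 2: 2*c > 10
Before assert 2*z + z + 3 <= 2 && z == -4: 3*z <= -1 && z == -4 && 2*c > 10
Answer: WP = 3*z <= -1 && z == -4 && 2*c > 10


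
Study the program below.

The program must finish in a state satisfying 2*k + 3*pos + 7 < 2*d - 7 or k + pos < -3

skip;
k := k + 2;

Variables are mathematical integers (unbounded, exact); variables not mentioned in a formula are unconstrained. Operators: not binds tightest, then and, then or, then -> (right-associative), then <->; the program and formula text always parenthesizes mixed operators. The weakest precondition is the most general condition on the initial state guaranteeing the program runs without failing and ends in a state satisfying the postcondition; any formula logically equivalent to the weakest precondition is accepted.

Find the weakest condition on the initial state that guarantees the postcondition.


Working backward. After the program, the postcondition 2*k + 3*pos + 7 < 2*d - 7 or k + pos < -3 must hold; in canonical form it is 2*k + 3*pos < 2*d - 14 or k + pos < -3.
Before k := k + 2: 2*k + 3*pos < 2*d - 18 or k + pos < -5
Before skip: 2*k + 3*pos < 2*d - 18 or k + pos < -5
Answer: WP = 2*k + 3*pos < 2*d - 18 or k + pos < -5


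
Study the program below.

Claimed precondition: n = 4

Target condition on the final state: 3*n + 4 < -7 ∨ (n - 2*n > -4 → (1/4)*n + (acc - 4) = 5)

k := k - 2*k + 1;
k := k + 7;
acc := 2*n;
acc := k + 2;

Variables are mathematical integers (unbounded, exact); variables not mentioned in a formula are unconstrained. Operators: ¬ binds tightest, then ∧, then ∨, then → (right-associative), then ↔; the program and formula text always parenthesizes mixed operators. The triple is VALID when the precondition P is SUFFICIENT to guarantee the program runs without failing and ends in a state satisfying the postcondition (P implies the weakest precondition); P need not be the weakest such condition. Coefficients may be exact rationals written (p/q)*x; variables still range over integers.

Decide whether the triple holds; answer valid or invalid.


Working backward. After the program, the postcondition 3*n + 4 < -7 ∨ (n - 2*n > -4 → (1/4)*n + (acc - 4) = 5) must hold; in canonical form it is 3*n < -11 ∨ (n < 4 → acc + (1/4)*n = 9).
Before acc := k + 2: 3*n < -11 ∨ (n < 4 → k + (1/4)*n = 7)
Before acc := 2*n: 3*n < -11 ∨ (n < 4 → k + (1/4)*n = 7)
Before k := k + 7: 3*n < -11 ∨ (n < 4 → k + (1/4)*n = 0)
Before k := k - 2*k + 1: 3*n < -11 ∨ (n < 4 → (1/4)*n = k - 1)
The weakest precondition is 3*n < -11 ∨ (n < 4 → (1/4)*n = k - 1).
Check whether n = 4 implies it.
Every state satisfying the precondition satisfies the weakest precondition: the implication holds.
Answer: valid


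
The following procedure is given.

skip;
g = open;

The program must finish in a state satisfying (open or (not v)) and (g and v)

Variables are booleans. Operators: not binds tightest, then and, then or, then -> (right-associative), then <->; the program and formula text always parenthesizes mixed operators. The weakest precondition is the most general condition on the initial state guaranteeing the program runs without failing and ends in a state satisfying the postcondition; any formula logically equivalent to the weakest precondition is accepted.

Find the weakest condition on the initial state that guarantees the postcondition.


Working backward. After the program, the postcondition (open or (not v)) and (g and v) must hold; in canonical form it is (open or (not v)) and g and v.
Before g := open: (open or (not v)) and open and v
Before skip: (open or (not v)) and open and v
Answer: WP = (open or (not v)) and open and v


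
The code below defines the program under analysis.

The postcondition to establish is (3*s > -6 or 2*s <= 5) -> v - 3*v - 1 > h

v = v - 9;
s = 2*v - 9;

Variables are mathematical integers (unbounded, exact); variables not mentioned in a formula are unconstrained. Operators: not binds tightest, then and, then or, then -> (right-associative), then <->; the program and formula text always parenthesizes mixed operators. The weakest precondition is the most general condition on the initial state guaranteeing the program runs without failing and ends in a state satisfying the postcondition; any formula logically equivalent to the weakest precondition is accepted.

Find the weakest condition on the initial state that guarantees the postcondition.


Working backward. After the program, the postcondition (3*s > -6 or 2*s <= 5) -> v - 3*v - 1 > h must hold; in canonical form it is (3*s > -6 or 2*s <= 5) -> h + 2*v < -1.
Before s := 2*v - 9: (6*v > 21 or 4*v <= 23) -> h + 2*v < -1
Before v := v - 9: (6*v > 75 or 4*v <= 59) -> h + 2*v < 17
Answer: WP = (6*v > 75 or 4*v <= 59) -> h + 2*v < 17


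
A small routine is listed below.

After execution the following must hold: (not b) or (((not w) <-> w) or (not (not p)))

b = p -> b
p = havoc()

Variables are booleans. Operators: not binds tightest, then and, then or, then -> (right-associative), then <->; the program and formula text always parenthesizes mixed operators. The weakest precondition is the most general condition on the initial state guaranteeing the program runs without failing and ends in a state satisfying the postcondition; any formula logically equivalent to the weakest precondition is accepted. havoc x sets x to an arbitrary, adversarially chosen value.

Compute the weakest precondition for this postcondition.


Working backward. After the program, the postcondition (not b) or (((not w) <-> w) or (not (not p))) must hold; in canonical form it is (not b) or ((not w) <-> w) or p.
Before havoc p: (not b) or ((not w) <-> w)
Before b := p -> b: (not (p -> b)) or ((not w) <-> w)
Answer: WP = (not (p -> b)) or ((not w) <-> w)


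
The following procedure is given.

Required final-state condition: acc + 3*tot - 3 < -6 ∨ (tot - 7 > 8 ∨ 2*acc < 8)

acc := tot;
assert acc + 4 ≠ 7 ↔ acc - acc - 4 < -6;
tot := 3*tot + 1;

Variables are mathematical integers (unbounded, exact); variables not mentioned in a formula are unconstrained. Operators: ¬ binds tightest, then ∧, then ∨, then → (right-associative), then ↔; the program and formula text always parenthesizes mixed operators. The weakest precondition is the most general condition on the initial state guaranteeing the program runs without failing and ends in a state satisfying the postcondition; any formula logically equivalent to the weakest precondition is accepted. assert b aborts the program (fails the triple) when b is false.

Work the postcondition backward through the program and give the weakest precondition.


Working backward. After the program, the postcondition acc + 3*tot - 3 < -6 ∨ (tot - 7 > 8 ∨ 2*acc < 8) must hold; in canonical form it is acc + 3*tot < -3 ∨ tot > 15 ∨ 2*acc < 8.
Before tot := 3*tot + 1: acc + 9*tot < -6 ∨ 3*tot > 14 ∨ 2*acc < 8
Before assert acc + 4 ≠ 7 ↔ acc - acc - 4 < -6: (¬(acc ≠ 3)) ∧ (acc + 9*tot < -6 ∨ 3*tot > 14 ∨ 2*acc < 8)
Before acc := tot: (¬(tot ≠ 3)) ∧ (10*tot < -6 ∨ 3*tot > 14 ∨ 2*tot < 8)
Answer: WP = (¬(tot ≠ 3)) ∧ (10*tot < -6 ∨ 3*tot > 14 ∨ 2*tot < 8)


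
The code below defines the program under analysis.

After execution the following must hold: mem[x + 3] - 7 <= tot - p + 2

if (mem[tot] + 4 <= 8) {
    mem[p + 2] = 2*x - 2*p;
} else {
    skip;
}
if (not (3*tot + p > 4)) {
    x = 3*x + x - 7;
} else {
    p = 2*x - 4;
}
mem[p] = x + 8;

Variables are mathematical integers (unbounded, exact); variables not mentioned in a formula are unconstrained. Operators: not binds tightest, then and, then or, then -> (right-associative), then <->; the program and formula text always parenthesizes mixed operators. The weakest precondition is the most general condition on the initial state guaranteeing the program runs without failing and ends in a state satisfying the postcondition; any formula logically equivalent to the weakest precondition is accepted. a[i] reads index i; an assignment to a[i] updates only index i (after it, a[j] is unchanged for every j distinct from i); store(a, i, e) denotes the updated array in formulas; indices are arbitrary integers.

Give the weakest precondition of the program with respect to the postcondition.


Working backward. After the program, the postcondition mem[x + 3] - 7 <= tot - p + 2 must hold; in canonical form it is mem[x + 3] + p <= tot + 9.
Before mem[p] := x + 8: store(mem, p, x + 8)[x + 3] + p <= tot + 9
Then branch requires store(mem, p, 4*x + 1)[4*x - 4] + p <= tot + 9; else branch requires store(mem, 2*x - 4, x + 8)[x + 3] + 2*x <= tot + 13.
Before the if: ((not (p + 3*tot > 4)) -> store(mem, p, 4*x + 1)[4*x - 4] + p <= tot + 9) and (p + 3*tot > 4 -> store(mem, 2*x - 4, x + 8)[x + 3] + 2*x <= tot + 13)
Then branch requires ((not (p + 3*tot > 4)) -> store(store(mem, p + 2, -2*p + 2*x), p, 4*x + 1)[4*x - 4] + p <= tot + 9) and (p + 3*tot > 4 -> store(store(mem, p + 2, -2*p + 2*x), 2*x - 4, x + 8)[x + 3] + 2*x <= tot + 13); else branch requires ((not (p + 3*tot > 4)) -> store(mem, p, 4*x + 1)[4*x - 4] + p <= tot + 9) and (p + 3*tot > 4 -> store(mem, 2*x - 4, x + 8)[x + 3] + 2*x <= tot + 13).
Before the if: (mem[tot] <= 4 -> (((not (p + 3*tot > 4)) -> store(store(mem, p + 2, -2*p + 2*x), p, 4*x + 1)[4*x - 4] + p <= tot + 9) and (p + 3*tot > 4 -> store(store(mem, p + 2, -2*p + 2*x), 2*x - 4, x + 8)[x + 3] + 2*x <= tot + 13))) and ((not (mem[tot] <= 4)) -> (((not (p + 3*tot > 4)) -> store(mem, p, 4*x + 1)[4*x - 4] + p <= tot + 9) and (p + 3*tot > 4 -> store(mem, 2*x - 4, x + 8)[x + 3] + 2*x <= tot + 13)))
Answer: WP = (mem[tot] <= 4 -> (((not (p + 3*tot > 4)) -> store(store(mem, p + 2, -2*p + 2*x), p, 4*x + 1)[4*x - 4] + p <= tot + 9) and (p + 3*tot > 4 -> store(store(mem, p + 2, -2*p + 2*x), 2*x - 4, x + 8)[x + 3] + 2*x <= tot + 13))) and ((not (mem[tot] <= 4)) -> (((not (p + 3*tot > 4)) -> store(mem, p, 4*x + 1)[4*x - 4] + p <= tot + 9) and (p + 3*tot > 4 -> store(mem, 2*x - 4, x + 8)[x + 3] + 2*x <= tot + 13)))


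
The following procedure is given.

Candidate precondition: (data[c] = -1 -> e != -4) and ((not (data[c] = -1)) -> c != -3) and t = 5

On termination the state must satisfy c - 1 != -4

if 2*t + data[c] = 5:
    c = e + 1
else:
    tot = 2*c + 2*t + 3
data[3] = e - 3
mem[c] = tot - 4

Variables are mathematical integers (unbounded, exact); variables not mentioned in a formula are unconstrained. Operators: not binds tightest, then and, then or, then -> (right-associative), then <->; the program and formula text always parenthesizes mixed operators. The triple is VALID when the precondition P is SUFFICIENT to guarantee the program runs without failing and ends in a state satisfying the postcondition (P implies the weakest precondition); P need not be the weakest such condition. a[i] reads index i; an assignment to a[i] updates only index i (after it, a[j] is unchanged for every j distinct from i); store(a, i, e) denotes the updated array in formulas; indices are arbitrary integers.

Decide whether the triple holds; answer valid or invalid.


Working backward. After the program, the postcondition c - 1 != -4 must hold; in canonical form it is c != -3.
Before mem[c] := tot - 4: c != -3
Before data[3] := e - 3: c != -3
Then branch requires e != -4; else branch requires c != -3.
Before the if: (data[c] + 2*t = 5 -> e != -4) and ((not (data[c] + 2*t = 5)) -> c != -3)
The weakest precondition is (data[c] + 2*t = 5 -> e != -4) and ((not (data[c] + 2*t = 5)) -> c != -3).
Check whether (data[c] = -1 -> e != -4) and ((not (data[c] = -1)) -> c != -3) and t = 5 implies it.
Countermodel: at the initial state c = -3, data = {[-3] = -1, elsewhere -1}, e = -3, t = 5, the precondition holds but the weakest precondition fails.
Answer: invalid


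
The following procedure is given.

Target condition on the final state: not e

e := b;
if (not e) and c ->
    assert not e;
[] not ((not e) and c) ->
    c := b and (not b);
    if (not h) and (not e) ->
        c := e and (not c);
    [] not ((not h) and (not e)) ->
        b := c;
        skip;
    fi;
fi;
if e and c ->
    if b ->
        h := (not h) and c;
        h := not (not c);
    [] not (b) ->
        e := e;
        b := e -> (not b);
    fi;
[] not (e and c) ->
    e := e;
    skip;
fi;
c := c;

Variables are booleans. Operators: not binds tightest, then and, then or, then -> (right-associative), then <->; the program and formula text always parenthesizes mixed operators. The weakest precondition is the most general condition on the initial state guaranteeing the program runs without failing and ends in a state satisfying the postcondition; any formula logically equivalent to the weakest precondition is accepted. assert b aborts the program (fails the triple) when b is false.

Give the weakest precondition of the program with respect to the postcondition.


Working backward. After the program, not e must hold.
Before c := c: not e
Then branch requires (b -> (not e)) and ((not b) -> (not e)); else branch requires not e.
Before the if: ((e and c) -> ((b -> (not e)) and ((not b) -> (not e)))) and ((not (e and c)) -> (not e))
Then branch requires (not e) and ((e and c) -> ((b -> (not e)) and ((not b) -> (not e)))) and ((not (e and c)) -> (not e)); else branch requires (((not h) and (not e)) -> (e -> ((b -> (not e)) and ((not b) -> (not e))))) and ((not ((not h) and (not e))) -> (not e)).
Before the if: (((not e) and c) -> ((not e) and ((e and c) -> ((b -> (not e)) and ((not b) -> (not e)))) and ((not (e and c)) -> (not e)))) and ((not ((not e) and c)) -> ((((not h) and (not e)) -> (e -> ((b -> (not e)) and ((not b) -> (not e))))) and ((not ((not h) and (not e))) -> (not e))))
Before e := b: (((not b) and c) -> ((not b) and ((b and c) -> (b -> (not b))) and ((not (b and c)) -> (not b)))) and ((not ((not b) and c)) -> ((((not h) and (not b)) -> (b -> (b -> (not b)))) and ((not ((not h) and (not b))) -> (not b))))
Answer: WP = (((not b) and c) -> ((not b) and ((b and c) -> (b -> (not b))) and ((not (b and c)) -> (not b)))) and ((not ((not b) and c)) -> ((((not h) and (not b)) -> (b -> (b -> (not b)))) and ((not ((not h) and (not b))) -> (not b))))


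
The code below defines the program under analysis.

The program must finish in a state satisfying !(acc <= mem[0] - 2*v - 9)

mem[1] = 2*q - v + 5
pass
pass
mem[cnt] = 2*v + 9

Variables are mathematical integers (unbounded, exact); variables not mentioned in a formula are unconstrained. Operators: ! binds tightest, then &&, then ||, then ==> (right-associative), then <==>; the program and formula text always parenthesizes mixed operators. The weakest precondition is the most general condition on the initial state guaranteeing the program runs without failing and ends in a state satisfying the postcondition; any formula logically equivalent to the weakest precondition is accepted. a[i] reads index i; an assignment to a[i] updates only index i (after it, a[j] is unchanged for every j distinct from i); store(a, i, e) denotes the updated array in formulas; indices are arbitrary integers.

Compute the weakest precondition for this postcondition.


Working backward. After the program, the postcondition !(acc <= mem[0] - 2*v - 9) must hold; in canonical form it is !(acc + 2*v <= mem[0] - 9).
Before mem[cnt] := 2*v + 9: !(acc + 2*v <= store(mem, cnt, 2*v + 9)[0] - 9)
Before skip: !(acc + 2*v <= store(mem, cnt, 2*v + 9)[0] - 9)
Before skip: !(acc + 2*v <= store(mem, cnt, 2*v + 9)[0] - 9)
Before mem[1] := 2*q - v + 5: !(acc + 2*v <= store(store(mem, 1, 2*q - v + 5), cnt, 2*v + 9)[0] - 9)
Answer: WP = !(acc + 2*v <= store(store(mem, 1, 2*q - v + 5), cnt, 2*v + 9)[0] - 9)


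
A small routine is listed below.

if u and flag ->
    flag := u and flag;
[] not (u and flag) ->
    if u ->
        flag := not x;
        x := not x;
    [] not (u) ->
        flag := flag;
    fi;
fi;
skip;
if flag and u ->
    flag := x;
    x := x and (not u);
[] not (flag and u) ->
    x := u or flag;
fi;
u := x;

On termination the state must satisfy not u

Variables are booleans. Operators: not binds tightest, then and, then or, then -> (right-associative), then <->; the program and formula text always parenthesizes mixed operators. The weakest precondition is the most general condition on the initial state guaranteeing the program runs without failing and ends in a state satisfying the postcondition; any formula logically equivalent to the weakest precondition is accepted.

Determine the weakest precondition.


Working backward. After the program, not u must hold.
Before u := x: not x
Then branch requires not (x and (not u)); else branch requires not (u or flag).
Before the if: ((flag and u) -> (not (x and (not u)))) and ((not (flag and u)) -> (not (u or flag)))
Before skip: ((flag and u) -> (not (x and (not u)))) and ((not (flag and u)) -> (not (u or flag)))
Then branch requires ((u and flag) -> (not (x and (not u)))) and ((not (u and flag)) -> (not (u or (u and flag)))); else branch requires (u -> ((((not x) and u) -> (not ((not x) and (not u)))) and ((not ((not x) and u)) -> (not (u or (not x)))))) and ((not u) -> (((flag and u) -> (not (x and (not u)))) and ((not (flag and u)) -> (not (u or flag))))).
Before the if: ((u and flag) -> (((u and flag) -> (not (x and (not u)))) and ((not (u and flag)) -> (not (u or (u and flag)))))) and ((not (u and flag)) -> ((u -> ((((not x) and u) -> (not ((not x) and (not u)))) and ((not ((not x) and u)) -> (not (u or (not x)))))) and ((not u) -> (((flag and u) -> (not (x and (not u)))) and ((not (flag and u)) -> (not (u or flag)))))))
Answer: WP = ((u and flag) -> (((u and flag) -> (not (x and (not u)))) and ((not (u and flag)) -> (not (u or (u and flag)))))) and ((not (u and flag)) -> ((u -> ((((not x) and u) -> (not ((not x) and (not u)))) and ((not ((not x) and u)) -> (not (u or (not x)))))) and ((not u) -> (((flag and u) -> (not (x and (not u)))) and ((not (flag and u)) -> (not (u or flag)))))))


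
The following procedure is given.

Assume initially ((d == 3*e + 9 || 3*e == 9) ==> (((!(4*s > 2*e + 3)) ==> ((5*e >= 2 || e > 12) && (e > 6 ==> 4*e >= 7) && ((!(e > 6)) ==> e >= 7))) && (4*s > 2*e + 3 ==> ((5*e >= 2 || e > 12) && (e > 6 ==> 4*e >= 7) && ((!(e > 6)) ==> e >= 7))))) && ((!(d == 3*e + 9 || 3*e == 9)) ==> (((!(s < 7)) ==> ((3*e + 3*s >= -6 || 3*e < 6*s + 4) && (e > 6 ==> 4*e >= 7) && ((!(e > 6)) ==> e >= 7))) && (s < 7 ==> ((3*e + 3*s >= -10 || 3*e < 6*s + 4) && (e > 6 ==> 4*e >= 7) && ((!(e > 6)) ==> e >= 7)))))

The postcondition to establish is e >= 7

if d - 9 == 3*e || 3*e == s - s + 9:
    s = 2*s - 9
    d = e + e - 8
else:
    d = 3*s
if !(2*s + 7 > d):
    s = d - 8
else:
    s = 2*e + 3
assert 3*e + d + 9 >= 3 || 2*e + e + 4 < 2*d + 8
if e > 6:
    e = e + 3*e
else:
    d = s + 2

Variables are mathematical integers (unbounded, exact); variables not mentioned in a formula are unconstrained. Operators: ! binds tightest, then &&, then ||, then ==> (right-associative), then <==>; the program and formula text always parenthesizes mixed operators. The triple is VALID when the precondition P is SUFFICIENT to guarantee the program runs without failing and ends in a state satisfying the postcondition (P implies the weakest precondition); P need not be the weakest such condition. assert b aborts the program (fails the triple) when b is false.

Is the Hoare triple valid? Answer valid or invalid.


Working backward. After the program, e >= 7 must hold.
Then branch requires 4*e >= 7; else branch requires e >= 7.
Before the if: (e > 6 ==> 4*e >= 7) && ((!(e > 6)) ==> e >= 7)
Before assert 3*e + d + 9 >= 3 || 2*e + e + 4 < 2*d + 8: (d + 3*e >= -6 || 3*e < 2*d + 4) && (e > 6 ==> 4*e >= 7) && ((!(e > 6)) ==> e >= 7)
Then branch requires (d + 3*e >= -6 || 3*e < 2*d + 4) && (e > 6 ==> 4*e >= 7) && ((!(e > 6)) ==> e >= 7); else branch requires (d + 3*e >= -6 || 3*e < 2*d + 4) && (e > 6 ==> 4*e >= 7) && ((!(e > 6)) ==> e >= 7).
Before the if: ((!(2*s > d - 7)) ==> ((d + 3*e >= -6 || 3*e < 2*d + 4) && (e > 6 ==> 4*e >= 7) && ((!(e > 6)) ==> e >= 7))) && (2*s > d - 7 ==> ((d + 3*e >= -6 || 3*e < 2*d + 4) && (e > 6 ==> 4*e >= 7) && ((!(e > 6)) ==> e >= 7)))
Then branch requires ((!(4*s > 2*e + 3)) ==> ((5*e >= 2 || e > 12) && (e > 6 ==> 4*e >= 7) && ((!(e > 6)) ==> e >= 7))) && (4*s > 2*e + 3 ==> ((5*e >= 2 || e > 12) && (e > 6 ==> 4*e >= 7) && ((!(e > 6)) ==> e >= 7))); else branch requires ((!(s < 7)) ==> ((3*e + 3*s >= -6 || 3*e < 6*s + 4) && (e > 6 ==> 4*e >= 7) && ((!(e > 6)) ==> e >= 7))) && (s < 7 ==> ((3*e + 3*s >= -6 || 3*e < 6*s + 4) && (e > 6 ==> 4*e >= 7) && ((!(e > 6)) ==> e >= 7))).
Before the if: ((d == 3*e + 9 || 3*e == 9) ==> (((!(4*s > 2*e + 3)) ==> ((5*e >= 2 || e > 12) && (e > 6 ==> 4*e >= 7) && ((!(e > 6)) ==> e >= 7))) && (4*s > 2*e + 3 ==> ((5*e >= 2 || e > 12) && (e > 6 ==> 4*e >= 7) && ((!(e > 6)) ==> e >= 7))))) && ((!(d == 3*e + 9 || 3*e == 9)) ==> (((!(s < 7)) ==> ((3*e + 3*s >= -6 || 3*e < 6*s + 4) && (e > 6 ==> 4*e >= 7) && ((!(e > 6)) ==> e >= 7))) && (s < 7 ==> ((3*e + 3*s >= -6 || 3*e < 6*s + 4) && (e > 6 ==> 4*e >= 7) && ((!(e > 6)) ==> e >= 7)))))
The weakest precondition is ((d == 3*e + 9 || 3*e == 9) ==> (((!(4*s > 2*e + 3)) ==> ((5*e >= 2 || e > 12) && (e > 6 ==> 4*e >= 7) && ((!(e > 6)) ==> e >= 7))) && (4*s > 2*e + 3 ==> ((5*e >= 2 || e > 12) && (e > 6 ==> 4*e >= 7) && ((!(e > 6)) ==> e >= 7))))) && ((!(d == 3*e + 9 || 3*e == 9)) ==> (((!(s < 7)) ==> ((3*e + 3*s >= -6 || 3*e < 6*s + 4) && (e > 6 ==> 4*e >= 7) && ((!(e > 6)) ==> e >= 7))) && (s < 7 ==> ((3*e + 3*s >= -6 || 3*e < 6*s + 4) && (e > 6 ==> 4*e >= 7) && ((!(e > 6)) ==> e >= 7))))).
Check whether ((d == 3*e + 9 || 3*e == 9) ==> (((!(4*s > 2*e + 3)) ==> ((5*e >= 2 || e > 12) && (e > 6 ==> 4*e >= 7) && ((!(e > 6)) ==> e >= 7))) && (4*s > 2*e + 3 ==> ((5*e >= 2 || e > 12) && (e > 6 ==> 4*e >= 7) && ((!(e > 6)) ==> e >= 7))))) && ((!(d == 3*e + 9 || 3*e == 9)) ==> (((!(s < 7)) ==> ((3*e + 3*s >= -6 || 3*e < 6*s + 4) && (e > 6 ==> 4*e >= 7) && ((!(e > 6)) ==> e >= 7))) && (s < 7 ==> ((3*e + 3*s >= -10 || 3*e < 6*s + 4) && (e > 6 ==> 4*e >= 7) && ((!(e > 6)) ==> e >= 7))))) implies it.
Countermodel: at the initial state d = 31, e = 7, s = -10, the precondition holds but the weakest precondition fails.
Answer: invalid


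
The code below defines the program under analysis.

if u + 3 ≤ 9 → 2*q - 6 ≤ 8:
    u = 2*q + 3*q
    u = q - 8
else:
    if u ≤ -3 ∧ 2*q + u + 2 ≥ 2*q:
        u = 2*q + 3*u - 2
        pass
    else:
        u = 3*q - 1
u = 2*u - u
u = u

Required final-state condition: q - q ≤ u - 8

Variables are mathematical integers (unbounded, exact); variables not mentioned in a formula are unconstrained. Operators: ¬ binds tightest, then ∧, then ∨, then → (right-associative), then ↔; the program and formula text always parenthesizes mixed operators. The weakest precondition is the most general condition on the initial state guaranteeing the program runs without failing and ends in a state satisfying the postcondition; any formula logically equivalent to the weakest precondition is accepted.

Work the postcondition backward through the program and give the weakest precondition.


Working backward. After the program, the postcondition q - q ≤ u - 8 must hold; in canonical form it is u ≥ 8.
Before u := u: u ≥ 8
Before u := 2*u - u: u ≥ 8
Then branch requires q ≥ 16; else branch requires ((u ≤ -3 ∧ u ≥ -2) → 2*q + 3*u ≥ 10) ∧ ((¬(u ≤ -3 ∧ u ≥ -2)) → 3*q ≥ 9).
Before the if: ((u ≤ 6 → 2*q ≤ 14) → q ≥ 16) ∧ ((¬(u ≤ 6 → 2*q ≤ 14)) → (((u ≤ -3 ∧ u ≥ -2) → 2*q + 3*u ≥ 10) ∧ ((¬(u ≤ -3 ∧ u ≥ -2)) → 3*q ≥ 9)))
Answer: WP = ((u ≤ 6 → 2*q ≤ 14) → q ≥ 16) ∧ ((¬(u ≤ 6 → 2*q ≤ 14)) → (((u ≤ -3 ∧ u ≥ -2) → 2*q + 3*u ≥ 10) ∧ ((¬(u ≤ -3 ∧ u ≥ -2)) → 3*q ≥ 9)))


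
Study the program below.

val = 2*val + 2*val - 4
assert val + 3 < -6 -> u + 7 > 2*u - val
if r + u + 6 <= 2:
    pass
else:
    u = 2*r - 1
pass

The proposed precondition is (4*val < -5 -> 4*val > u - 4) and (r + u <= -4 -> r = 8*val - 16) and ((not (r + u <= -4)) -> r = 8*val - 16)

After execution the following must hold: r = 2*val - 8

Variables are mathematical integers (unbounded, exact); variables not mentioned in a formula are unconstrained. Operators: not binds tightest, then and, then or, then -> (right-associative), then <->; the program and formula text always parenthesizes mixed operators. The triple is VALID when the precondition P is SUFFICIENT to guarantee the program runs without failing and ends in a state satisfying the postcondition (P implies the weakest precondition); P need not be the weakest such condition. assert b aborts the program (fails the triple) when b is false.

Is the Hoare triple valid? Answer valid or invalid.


Working backward. After the program, r = 2*val - 8 must hold.
Before skip: r = 2*val - 8
Then branch requires r = 2*val - 8; else branch requires r = 2*val - 8.
Before the if: (r + u <= -4 -> r = 2*val - 8) and ((not (r + u <= -4)) -> r = 2*val - 8)
Before assert val + 3 < -6 -> u + 7 > 2*u - val: (val < -9 -> val > u - 7) and (r + u <= -4 -> r = 2*val - 8) and ((not (r + u <= -4)) -> r = 2*val - 8)
Before val := 2*val + 2*val - 4: (4*val < -5 -> 4*val > u - 3) and (r + u <= -4 -> r = 8*val - 16) and ((not (r + u <= -4)) -> r = 8*val - 16)
The weakest precondition is (4*val < -5 -> 4*val > u - 3) and (r + u <= -4 -> r = 8*val - 16) and ((not (r + u <= -4)) -> r = 8*val - 16).
Check whether (4*val < -5 -> 4*val > u - 4) and (r + u <= -4 -> r = 8*val - 16) and ((not (r + u <= -4)) -> r = 8*val - 16) implies it.
Countermodel: at the initial state r = -32, u = -5, val = -2, the precondition holds but the weakest precondition fails.
Answer: invalid


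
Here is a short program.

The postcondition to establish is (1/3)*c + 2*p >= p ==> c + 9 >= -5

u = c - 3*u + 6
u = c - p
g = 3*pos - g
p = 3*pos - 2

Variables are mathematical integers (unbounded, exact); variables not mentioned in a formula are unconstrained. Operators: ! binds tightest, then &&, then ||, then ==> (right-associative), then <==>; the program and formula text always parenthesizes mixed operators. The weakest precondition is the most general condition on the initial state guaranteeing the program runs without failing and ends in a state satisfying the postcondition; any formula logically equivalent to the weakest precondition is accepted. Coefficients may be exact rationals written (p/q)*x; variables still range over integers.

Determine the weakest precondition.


Working backward. After the program, the postcondition (1/3)*c + 2*p >= p ==> c + 9 >= -5 must hold; in canonical form it is (1/3)*c + p >= 0 ==> c >= -14.
Before p := 3*pos - 2: (1/3)*c + 3*pos >= 2 ==> c >= -14
Before g := 3*pos - g: (1/3)*c + 3*pos >= 2 ==> c >= -14
Before u := c - p: (1/3)*c + 3*pos >= 2 ==> c >= -14
Before u := c - 3*u + 6: (1/3)*c + 3*pos >= 2 ==> c >= -14
Answer: WP = (1/3)*c + 3*pos >= 2 ==> c >= -14


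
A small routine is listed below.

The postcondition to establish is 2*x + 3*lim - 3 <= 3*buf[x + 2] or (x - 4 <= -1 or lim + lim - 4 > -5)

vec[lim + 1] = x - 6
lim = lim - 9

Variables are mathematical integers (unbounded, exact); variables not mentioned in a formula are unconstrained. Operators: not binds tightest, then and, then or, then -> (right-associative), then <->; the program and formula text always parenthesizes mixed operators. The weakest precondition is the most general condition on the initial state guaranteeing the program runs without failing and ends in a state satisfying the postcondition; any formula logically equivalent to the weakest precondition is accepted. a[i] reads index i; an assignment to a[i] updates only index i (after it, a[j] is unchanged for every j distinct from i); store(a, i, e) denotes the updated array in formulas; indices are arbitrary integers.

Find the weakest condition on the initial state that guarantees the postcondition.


Working backward. After the program, the postcondition 2*x + 3*lim - 3 <= 3*buf[x + 2] or (x - 4 <= -1 or lim + lim - 4 > -5) must hold; in canonical form it is 3*lim + 2*x <= 3*buf[x + 2] + 3 or x <= 3 or 2*lim > -1.
Before lim := lim - 9: 3*lim + 2*x <= 3*buf[x + 2] + 30 or x <= 3 or 2*lim > 17
Before vec[lim + 1] := x - 6: 3*lim + 2*x <= 3*buf[x + 2] + 30 or x <= 3 or 2*lim > 17
Answer: WP = 3*lim + 2*x <= 3*buf[x + 2] + 30 or x <= 3 or 2*lim > 17


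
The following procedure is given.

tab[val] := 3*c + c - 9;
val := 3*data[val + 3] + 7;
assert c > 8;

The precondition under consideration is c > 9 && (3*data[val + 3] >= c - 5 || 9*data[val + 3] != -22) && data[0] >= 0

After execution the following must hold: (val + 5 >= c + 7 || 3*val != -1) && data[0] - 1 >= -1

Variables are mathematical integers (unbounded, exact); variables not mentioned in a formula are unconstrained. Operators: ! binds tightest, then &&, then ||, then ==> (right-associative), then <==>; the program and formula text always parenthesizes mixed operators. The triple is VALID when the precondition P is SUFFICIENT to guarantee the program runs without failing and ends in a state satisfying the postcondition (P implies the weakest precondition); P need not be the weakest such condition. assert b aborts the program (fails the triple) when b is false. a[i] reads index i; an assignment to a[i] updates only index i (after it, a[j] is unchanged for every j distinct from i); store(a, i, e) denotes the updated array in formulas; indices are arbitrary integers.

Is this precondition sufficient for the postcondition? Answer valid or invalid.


Working backward. After the program, the postcondition (val + 5 >= c + 7 || 3*val != -1) && data[0] - 1 >= -1 must hold; in canonical form it is (val >= c + 2 || 3*val != -1) && data[0] >= 0.
Before assert c > 8: c > 8 && (val >= c + 2 || 3*val != -1) && data[0] >= 0
Before val := 3*data[val + 3] + 7: c > 8 && (3*data[val + 3] >= c - 5 || 9*data[val + 3] != -22) && data[0] >= 0
Before tab[val] := 3*c + c - 9: c > 8 && (3*data[val + 3] >= c - 5 || 9*data[val + 3] != -22) && data[0] >= 0
The weakest precondition is c > 8 && (3*data[val + 3] >= c - 5 || 9*data[val + 3] != -22) && data[0] >= 0.
Check whether c > 9 && (3*data[val + 3] >= c - 5 || 9*data[val + 3] != -22) && data[0] >= 0 implies it.
Every state satisfying the precondition satisfies the weakest precondition: the implication holds.
Answer: valid


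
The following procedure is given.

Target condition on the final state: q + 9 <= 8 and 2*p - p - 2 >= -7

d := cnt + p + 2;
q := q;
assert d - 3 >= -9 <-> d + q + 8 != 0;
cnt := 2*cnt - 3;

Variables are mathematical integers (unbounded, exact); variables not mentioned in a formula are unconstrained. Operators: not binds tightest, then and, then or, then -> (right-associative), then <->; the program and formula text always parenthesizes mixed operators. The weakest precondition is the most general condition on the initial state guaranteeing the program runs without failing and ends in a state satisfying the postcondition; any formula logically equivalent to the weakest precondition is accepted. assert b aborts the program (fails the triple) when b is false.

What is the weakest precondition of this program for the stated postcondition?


Working backward. After the program, the postcondition q + 9 <= 8 and 2*p - p - 2 >= -7 must hold; in canonical form it is q <= -1 and p >= -5.
Before cnt := 2*cnt - 3: q <= -1 and p >= -5
Before assert d - 3 >= -9 <-> d + q + 8 != 0: (d >= -6 <-> d + q != -8) and q <= -1 and p >= -5
Before q := q: (d >= -6 <-> d + q != -8) and q <= -1 and p >= -5
Before d := cnt + p + 2: (cnt + p >= -8 <-> cnt + p + q != -10) and q <= -1 and p >= -5
Answer: WP = (cnt + p >= -8 <-> cnt + p + q != -10) and q <= -1 and p >= -5


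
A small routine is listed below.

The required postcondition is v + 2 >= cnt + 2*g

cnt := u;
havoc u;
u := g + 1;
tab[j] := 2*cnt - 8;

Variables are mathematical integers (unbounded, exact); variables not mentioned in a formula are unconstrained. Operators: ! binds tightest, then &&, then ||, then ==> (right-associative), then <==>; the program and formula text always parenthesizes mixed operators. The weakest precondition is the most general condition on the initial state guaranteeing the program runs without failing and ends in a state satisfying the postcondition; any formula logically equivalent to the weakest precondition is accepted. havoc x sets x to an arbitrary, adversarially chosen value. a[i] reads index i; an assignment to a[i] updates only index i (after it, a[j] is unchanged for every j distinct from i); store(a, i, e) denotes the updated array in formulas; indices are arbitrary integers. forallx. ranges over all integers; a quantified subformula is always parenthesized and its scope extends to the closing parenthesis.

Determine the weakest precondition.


Working backward. After the program, the postcondition v + 2 >= cnt + 2*g must hold; in canonical form it is v >= cnt + 2*g - 2.
Before tab[j] := 2*cnt - 8: v >= cnt + 2*g - 2
Before u := g + 1: v >= cnt + 2*g - 2
Before havoc u: v >= cnt + 2*g - 2
Before cnt := u: v >= 2*g + u - 2
Answer: WP = v >= 2*g + u - 2


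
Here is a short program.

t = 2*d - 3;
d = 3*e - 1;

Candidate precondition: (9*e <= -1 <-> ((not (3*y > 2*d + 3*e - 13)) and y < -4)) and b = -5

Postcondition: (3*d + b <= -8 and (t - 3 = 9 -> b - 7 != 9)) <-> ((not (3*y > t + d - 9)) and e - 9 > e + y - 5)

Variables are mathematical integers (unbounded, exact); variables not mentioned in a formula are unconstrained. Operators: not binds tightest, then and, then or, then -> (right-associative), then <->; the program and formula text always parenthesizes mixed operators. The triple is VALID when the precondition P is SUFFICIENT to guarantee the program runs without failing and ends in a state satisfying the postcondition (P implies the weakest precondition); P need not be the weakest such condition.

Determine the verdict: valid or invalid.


Working backward. After the program, the postcondition (3*d + b <= -8 and (t - 3 = 9 -> b - 7 != 9)) <-> ((not (3*y > t + d - 9)) and e - 9 > e + y - 5) must hold; in canonical form it is (b + 3*d <= -8 and (t = 12 -> b != 16)) <-> ((not (3*y > d + t - 9)) and y < -4).
Before d := 3*e - 1: (b + 9*e <= -5 and (t = 12 -> b != 16)) <-> ((not (3*y > 3*e + t - 10)) and y < -4)
Before t := 2*d - 3: (b + 9*e <= -5 and (2*d = 15 -> b != 16)) <-> ((not (3*y > 2*d + 3*e - 13)) and y < -4)
The weakest precondition is (b + 9*e <= -5 and (2*d = 15 -> b != 16)) <-> ((not (3*y > 2*d + 3*e - 13)) and y < -4).
Check whether (9*e <= -1 <-> ((not (3*y > 2*d + 3*e - 13)) and y < -4)) and b = -5 implies it.
Countermodel: at the initial state b = -5, d = 0, e = 0, y = 0, the precondition holds but the weakest precondition fails.
Answer: invalid
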